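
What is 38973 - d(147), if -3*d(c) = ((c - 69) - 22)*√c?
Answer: 38973 + 392*√3/3 ≈ 39199.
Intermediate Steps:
d(c) = -√c*(-91 + c)/3 (d(c) = -((c - 69) - 22)*√c/3 = -((-69 + c) - 22)*√c/3 = -(-91 + c)*√c/3 = -√c*(-91 + c)/3)
38973 - d(147) = 38973 - √147*(91 - 1*147)/3 = 38973 - 7*√3*(91 - 147)/3 = 38973 - 7*√3*(-56)/3 = 38973 - (-392)*√3/3 = 38973 + 392*√3/3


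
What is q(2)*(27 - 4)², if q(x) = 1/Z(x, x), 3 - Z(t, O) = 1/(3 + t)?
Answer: 2645/14 ≈ 188.93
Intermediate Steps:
Z(t, O) = 3 - 1/(3 + t)
q(x) = (3 + x)/(8 + 3*x) (q(x) = 1/((8 + 3*x)/(3 + x)) = 1*((3 + x)/(8 + 3*x)) = (3 + x)/(8 + 3*x))
q(2)*(27 - 4)² = ((3 + 2)/(8 + 3*2))*(27 - 4)² = (5/(8 + 6))*23² = (5/14)*529 = 2645/14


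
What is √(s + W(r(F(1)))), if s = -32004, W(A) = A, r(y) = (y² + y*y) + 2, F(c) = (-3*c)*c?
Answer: 4*I*√1999 ≈ 178.84*I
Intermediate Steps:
F(c) = -3*c²
r(y) = 2 + 2*y² (r(y) = (y² + y²) + 2 = 2*y² + 2 = 2 + 2*y²)
√(s + W(r(F(1)))) = √(-32004 + (2 + 2*(-3*1²)²)) = √(-32004 + (2 + 2*(-3*1)²)) = √(-32004 + (2 + 2*(-3)²)) = √(-32004 + (2 + 2*9)) = √(-32004 + (2 + 18)) = √(-32004 + 20) = √(-31984) = 4*I*√1999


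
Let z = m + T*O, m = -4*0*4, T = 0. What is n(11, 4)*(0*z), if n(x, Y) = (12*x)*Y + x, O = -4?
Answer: 0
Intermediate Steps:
m = 0 (m = 0*4 = 0)
n(x, Y) = x + 12*Y*x (n(x, Y) = 12*Y*x + x = x + 12*Y*x)
z = 0 (z = 0 + 0*(-4) = 0 + 0 = 0)
n(11, 4)*(0*z) = (11*(1 + 12*4))*(0*0) = (11*(1 + 48))*0 = (11*49)*0 = 539*0 = 0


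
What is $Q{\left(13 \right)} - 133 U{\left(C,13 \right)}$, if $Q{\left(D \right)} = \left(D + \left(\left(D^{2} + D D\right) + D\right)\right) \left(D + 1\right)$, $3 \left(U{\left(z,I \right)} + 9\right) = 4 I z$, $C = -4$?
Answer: $\frac{46543}{3} \approx 15514.0$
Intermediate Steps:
$U{\left(z,I \right)} = -9 + \frac{4 I z}{3}$
$Q{\left(D \right)} = \left(1 + D\right) \left(2 D + 2 D^{2}\right)$ ($Q{\left(D \right)} = \left(D + \left(\left(D^{2} + D^{2}\right) + D\right)\right) \left(1 + D\right) = \left(D + \left(2 D^{2} + D\right)\right) \left(1 + D\right) = \left(D + \left(D + 2 D^{2}\right)\right) \left(1 + D\right) = \left(2 D + 2 D^{2}\right) \left(1 + D\right) = \left(1 + D\right) \left(2 D + 2 D^{2}\right)$)
$Q{\left(13 \right)} - 133 U{\left(C,13 \right)} = 2 \cdot 13 \left(1 + 13^{2} + 2 \cdot 13\right) - 133 \left(-9 + \frac{4}{3} \cdot 13 \left(-4\right)\right) = 2 \cdot 13 \left(1 + 169 + 26\right) - 133 \left(-9 - \frac{208}{3}\right) = 2 \cdot 13 \cdot 196 - - \frac{31255}{3} = 5096 + \frac{31255}{3} = \frac{46543}{3}$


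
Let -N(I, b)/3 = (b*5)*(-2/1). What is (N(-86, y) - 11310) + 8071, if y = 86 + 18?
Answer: -119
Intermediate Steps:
y = 104
N(I, b) = 30*b (N(I, b) = -3*b*5*(-2/1) = -3*5*b*(-2*1) = -3*5*b*(-2) = -(-30)*b = 30*b)
(N(-86, y) - 11310) + 8071 = (30*104 - 11310) + 8071 = (3120 - 11310) + 8071 = -8190 + 8071 = -119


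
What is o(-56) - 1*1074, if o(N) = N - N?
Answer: -1074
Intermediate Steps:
o(N) = 0
o(-56) - 1*1074 = 0 - 1*1074 = 0 - 1074 = -1074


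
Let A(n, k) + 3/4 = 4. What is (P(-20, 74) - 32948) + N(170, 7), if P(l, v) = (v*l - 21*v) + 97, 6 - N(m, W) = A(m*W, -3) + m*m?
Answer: -259129/4 ≈ -64782.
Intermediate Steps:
A(n, k) = 13/4 (A(n, k) = -¾ + 4 = 13/4)
N(m, W) = 11/4 - m² (N(m, W) = 6 - (13/4 + m*m) = 6 - (13/4 + m²) = 6 + (-13/4 - m²) = 11/4 - m²)
P(l, v) = 97 - 21*v + l*v (P(l, v) = (l*v - 21*v) + 97 = (-21*v + l*v) + 97 = 97 - 21*v + l*v)
(P(-20, 74) - 32948) + N(170, 7) = ((97 - 21*74 - 20*74) - 32948) + (11/4 - 1*170²) = ((97 - 1554 - 1480) - 32948) + (11/4 - 1*28900) = (-2937 - 32948) + (11/4 - 28900) = -35885 - 115589/4 = -259129/4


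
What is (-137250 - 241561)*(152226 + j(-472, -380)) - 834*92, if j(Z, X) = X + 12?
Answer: -57525557566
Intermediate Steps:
j(Z, X) = 12 + X
(-137250 - 241561)*(152226 + j(-472, -380)) - 834*92 = (-137250 - 241561)*(152226 + (12 - 380)) - 834*92 = -378811*(152226 - 368) - 76728 = -378811*151858 - 76728 = -57525480838 - 76728 = -57525557566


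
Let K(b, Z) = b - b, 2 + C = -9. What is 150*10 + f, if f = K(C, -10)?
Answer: 1500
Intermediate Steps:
C = -11 (C = -2 - 9 = -11)
K(b, Z) = 0
f = 0
150*10 + f = 150*10 + 0 = 1500 + 0 = 1500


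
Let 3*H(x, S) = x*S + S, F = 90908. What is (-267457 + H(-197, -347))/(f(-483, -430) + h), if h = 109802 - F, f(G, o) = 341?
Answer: -734359/57705 ≈ -12.726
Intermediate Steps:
h = 18894 (h = 109802 - 1*90908 = 109802 - 90908 = 18894)
H(x, S) = S/3 + S*x/3 (H(x, S) = (x*S + S)/3 = (S*x + S)/3 = (S + S*x)/3 = S/3 + S*x/3)
(-267457 + H(-197, -347))/(f(-483, -430) + h) = (-267457 + (1/3)*(-347)*(1 - 197))/(341 + 18894) = (-267457 + (1/3)*(-347)*(-196))/19235 = (-267457 + 68012/3)*(1/19235) = -734359/3*1/19235 = -734359/57705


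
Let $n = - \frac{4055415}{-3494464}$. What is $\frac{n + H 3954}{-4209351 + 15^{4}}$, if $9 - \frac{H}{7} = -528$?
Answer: $- \frac{17312841003773}{4844172764288} \approx -3.574$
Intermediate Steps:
$H = 3759$ ($H = 63 - -3696 = 63 + 3696 = 3759$)
$n = \frac{4055415}{3494464}$ ($n = \left(-4055415\right) \left(- \frac{1}{3494464}\right) = \frac{4055415}{3494464} \approx 1.1605$)
$\frac{n + H 3954}{-4209351 + 15^{4}} = \frac{\frac{4055415}{3494464} + 3759 \cdot 3954}{-4209351 + 15^{4}} = \frac{\frac{4055415}{3494464} + 14863086}{-4209351 + 50625} = \frac{51938523011319}{3494464 \left(-4158726\right)} = \frac{51938523011319}{3494464} \left(- \frac{1}{4158726}\right) = - \frac{17312841003773}{4844172764288}$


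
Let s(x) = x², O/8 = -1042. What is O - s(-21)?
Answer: -8777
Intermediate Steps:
O = -8336 (O = 8*(-1042) = -8336)
O - s(-21) = -8336 - 1*(-21)² = -8336 - 1*441 = -8336 - 441 = -8777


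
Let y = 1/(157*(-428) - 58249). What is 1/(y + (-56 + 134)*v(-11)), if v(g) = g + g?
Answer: -125445/215263621 ≈ -0.00058275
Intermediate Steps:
v(g) = 2*g
y = -1/125445 (y = 1/(-67196 - 58249) = 1/(-125445) = -1/125445 ≈ -7.9716e-6)
1/(y + (-56 + 134)*v(-11)) = 1/(-1/125445 + (-56 + 134)*(2*(-11))) = 1/(-1/125445 + 78*(-22)) = 1/(-1/125445 - 1716) = 1/(-215263621/125445) = -125445/215263621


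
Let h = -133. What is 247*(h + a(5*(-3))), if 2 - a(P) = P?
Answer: -28652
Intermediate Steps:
a(P) = 2 - P
247*(h + a(5*(-3))) = 247*(-133 + (2 - 5*(-3))) = 247*(-133 + (2 - 1*(-15))) = 247*(-133 + (2 + 15)) = 247*(-133 + 17) = 247*(-116) = -28652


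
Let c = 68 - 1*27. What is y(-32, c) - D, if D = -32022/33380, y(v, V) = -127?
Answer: -2103619/16690 ≈ -126.04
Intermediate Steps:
c = 41 (c = 68 - 27 = 41)
D = -16011/16690 (D = -32022*1/33380 = -16011/16690 ≈ -0.95932)
y(-32, c) - D = -127 - 1*(-16011/16690) = -127 + 16011/16690 = -2103619/16690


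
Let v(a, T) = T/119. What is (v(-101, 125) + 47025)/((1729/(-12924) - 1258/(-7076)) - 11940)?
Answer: -127941149631600/32484371604517 ≈ -3.9385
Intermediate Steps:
v(a, T) = T/119 (v(a, T) = T*(1/119) = T/119)
(v(-101, 125) + 47025)/((1729/(-12924) - 1258/(-7076)) - 11940) = ((1/119)*125 + 47025)/((1729/(-12924) - 1258/(-7076)) - 11940) = (125/119 + 47025)/((1729*(-1/12924) - 1258*(-1/7076)) - 11940) = 5596100/(119*((-1729/12924 + 629/3538) - 11940)) = 5596100/(119*(1005997/22862556 - 11940)) = 5596100/(119*(-272977912643/22862556)) = (5596100/119)*(-22862556/272977912643) = -127941149631600/32484371604517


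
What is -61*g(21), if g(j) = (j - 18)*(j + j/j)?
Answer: -4026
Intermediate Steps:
g(j) = (1 + j)*(-18 + j) (g(j) = (-18 + j)*(j + 1) = (-18 + j)*(1 + j) = (1 + j)*(-18 + j))
-61*g(21) = -61*(-18 + 21² - 17*21) = -61*(-18 + 441 - 357) = -61*66 = -4026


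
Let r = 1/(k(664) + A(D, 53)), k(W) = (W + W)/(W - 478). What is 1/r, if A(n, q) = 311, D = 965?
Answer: 29587/93 ≈ 318.14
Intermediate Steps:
k(W) = 2*W/(-478 + W) (k(W) = (2*W)/(-478 + W) = 2*W/(-478 + W))
r = 93/29587 (r = 1/(2*664/(-478 + 664) + 311) = 1/(2*664/186 + 311) = 1/(2*664*(1/186) + 311) = 1/(664/93 + 311) = 1/(29587/93) = 93/29587 ≈ 0.0031433)
1/r = 1/(93/29587) = 29587/93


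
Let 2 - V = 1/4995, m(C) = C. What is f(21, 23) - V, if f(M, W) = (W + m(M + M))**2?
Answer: 21093886/4995 ≈ 4223.0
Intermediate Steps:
f(M, W) = (W + 2*M)**2 (f(M, W) = (W + (M + M))**2 = (W + 2*M)**2)
V = 9989/4995 (V = 2 - 1/4995 = 9989/4995 ≈ 1.9998)
f(21, 23) - V = (23 + 2*21)**2 - 1*9989/4995 = (23 + 42)**2 - 9989/4995 = 65**2 - 9989/4995 = 4225 - 9989/4995 = 21093886/4995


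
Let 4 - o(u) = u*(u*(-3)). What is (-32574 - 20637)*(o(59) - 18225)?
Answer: 413875158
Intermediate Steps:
o(u) = 4 + 3*u² (o(u) = 4 - u*u*(-3) = 4 - u*(-3*u) = 4 - (-3)*u² = 4 + 3*u²)
(-32574 - 20637)*(o(59) - 18225) = (-32574 - 20637)*((4 + 3*59²) - 18225) = -53211*((4 + 3*3481) - 18225) = -53211*((4 + 10443) - 18225) = -53211*(10447 - 18225) = -53211*(-7778) = 413875158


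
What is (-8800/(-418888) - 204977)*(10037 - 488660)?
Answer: 5136964741514931/52361 ≈ 9.8107e+10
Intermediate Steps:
(-8800/(-418888) - 204977)*(10037 - 488660) = (-8800*(-1/418888) - 204977)*(-478623) = (1100/52361 - 204977)*(-478623) = -10732799597/52361*(-478623) = 5136964741514931/52361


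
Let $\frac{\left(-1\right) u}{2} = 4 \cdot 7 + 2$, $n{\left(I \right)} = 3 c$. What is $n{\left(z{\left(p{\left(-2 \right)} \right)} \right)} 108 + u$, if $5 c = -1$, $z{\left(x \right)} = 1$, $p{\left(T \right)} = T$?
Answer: $- \frac{624}{5} \approx -124.8$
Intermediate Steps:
$c = - \frac{1}{5}$ ($c = \frac{1}{5} \left(-1\right) = - \frac{1}{5} \approx -0.2$)
$n{\left(I \right)} = - \frac{3}{5}$ ($n{\left(I \right)} = 3 \left(- \frac{1}{5}\right) = - \frac{3}{5}$)
$u = -60$ ($u = - 2 \left(4 \cdot 7 + 2\right) = - 2 \left(28 + 2\right) = \left(-2\right) 30 = -60$)
$n{\left(z{\left(p{\left(-2 \right)} \right)} \right)} 108 + u = \left(- \frac{3}{5}\right) 108 - 60 = - \frac{324}{5} - 60 = - \frac{624}{5}$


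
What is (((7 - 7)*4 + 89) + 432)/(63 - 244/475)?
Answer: 247475/29681 ≈ 8.3378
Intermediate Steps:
(((7 - 7)*4 + 89) + 432)/(63 - 244/475) = ((0*4 + 89) + 432)/(63 - 244*1/475) = ((0 + 89) + 432)/(63 - 244/475) = (89 + 432)/(29681/475) = 521*(475/29681) = 247475/29681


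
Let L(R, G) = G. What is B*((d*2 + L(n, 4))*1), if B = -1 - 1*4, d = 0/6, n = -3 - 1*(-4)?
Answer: -20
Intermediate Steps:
n = 1 (n = -3 + 4 = 1)
d = 0 (d = 0*(⅙) = 0)
B = -5 (B = -1 - 4 = -5)
B*((d*2 + L(n, 4))*1) = -5*(0*2 + 4) = -5*(0 + 4) = -20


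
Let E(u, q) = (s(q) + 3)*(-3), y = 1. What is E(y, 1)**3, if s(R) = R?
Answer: -1728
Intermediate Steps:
E(u, q) = -9 - 3*q (E(u, q) = (q + 3)*(-3) = (3 + q)*(-3) = -9 - 3*q)
E(y, 1)**3 = (-9 - 3*1)**3 = (-9 - 3)**3 = (-12)**3 = -1728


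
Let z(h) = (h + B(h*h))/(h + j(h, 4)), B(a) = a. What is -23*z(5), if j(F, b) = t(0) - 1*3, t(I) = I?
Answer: -345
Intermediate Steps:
j(F, b) = -3 (j(F, b) = 0 - 1*3 = 0 - 3 = -3)
z(h) = (h + h**2)/(-3 + h) (z(h) = (h + h*h)/(h - 3) = (h + h**2)/(-3 + h))
-23*z(5) = -115*(1 + 5)/(-3 + 5) = -115*6/2 = -23*15 = -345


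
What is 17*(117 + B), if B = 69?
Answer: 3162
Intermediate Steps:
17*(117 + B) = 17*(117 + 69) = 17*186 = 3162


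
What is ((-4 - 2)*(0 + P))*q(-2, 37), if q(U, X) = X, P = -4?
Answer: 888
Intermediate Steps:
((-4 - 2)*(0 + P))*q(-2, 37) = ((-4 - 2)*(0 - 4))*37 = -6*(-4)*37 = 24*37 = 888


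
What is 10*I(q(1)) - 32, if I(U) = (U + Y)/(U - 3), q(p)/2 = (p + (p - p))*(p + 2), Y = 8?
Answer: 44/3 ≈ 14.667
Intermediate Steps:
q(p) = 2*p*(2 + p) (q(p) = 2*((p + (p - p))*(p + 2)) = 2*((p + 0)*(2 + p)) = 2*(p*(2 + p)) = 2*p*(2 + p))
I(U) = (8 + U)/(-3 + U) (I(U) = (U + 8)/(U - 3) = (8 + U)/(-3 + U))
10*I(q(1)) - 32 = 10*((8 + 2*1*(2 + 1))/(-3 + 2*1*(2 + 1))) - 32 = 10*((8 + 2*1*3)/(-3 + 2*1*3)) - 32 = 10*((8 + 6)/(-3 + 6)) - 32 = 10*(14/3) - 32 = 140/3 - 32 = 44/3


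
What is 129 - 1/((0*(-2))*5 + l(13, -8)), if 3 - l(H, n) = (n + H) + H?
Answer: 1936/15 ≈ 129.07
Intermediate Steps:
l(H, n) = 3 - n - 2*H (l(H, n) = 3 - ((n + H) + H) = 3 - ((H + n) + H) = 3 - (n + 2*H) = 3 + (-n - 2*H) = 3 - n - 2*H)
129 - 1/((0*(-2))*5 + l(13, -8)) = 129 - 1/((0*(-2))*5 + (3 - 1*(-8) - 2*13)) = 129 - 1/(0*5 + (3 + 8 - 26)) = 129 - 1/(0 - 15) = 129 - 1/(-15) = 129 - 1*(-1/15) = 129 + 1/15 = 1936/15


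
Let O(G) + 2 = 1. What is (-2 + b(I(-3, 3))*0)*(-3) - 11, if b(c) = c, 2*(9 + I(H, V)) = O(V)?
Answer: -5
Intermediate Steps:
O(G) = -1 (O(G) = -2 + 1 = -1)
I(H, V) = -19/2 (I(H, V) = -9 + (½)*(-1) = -9 - ½ = -19/2)
(-2 + b(I(-3, 3))*0)*(-3) - 11 = (-2 - 19/2*0)*(-3) - 11 = (-2 + 0)*(-3) - 11 = -2*(-3) - 11 = 6 - 11 = -5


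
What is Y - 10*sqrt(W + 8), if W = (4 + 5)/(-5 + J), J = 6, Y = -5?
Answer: -5 - 10*sqrt(17) ≈ -46.231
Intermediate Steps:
W = 9 (W = (4 + 5)/(-5 + 6) = 9/1 = 9*1 = 9)
Y - 10*sqrt(W + 8) = -5 - 10*sqrt(9 + 8) = -5 - 10*sqrt(17)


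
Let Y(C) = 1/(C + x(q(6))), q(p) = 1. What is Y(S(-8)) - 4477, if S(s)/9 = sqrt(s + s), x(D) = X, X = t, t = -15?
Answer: -2269844/507 - 4*I/169 ≈ -4477.0 - 0.023669*I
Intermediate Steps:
X = -15
x(D) = -15
S(s) = 9*sqrt(2)*sqrt(s) (S(s) = 9*sqrt(s + s) = 9*sqrt(2*s) = 9*(sqrt(2)*sqrt(s)) = 9*sqrt(2)*sqrt(s))
Y(C) = 1/(-15 + C) (Y(C) = 1/(C - 15) = 1/(-15 + C))
Y(S(-8)) - 4477 = 1/(-15 + 9*sqrt(2)*sqrt(-8)) - 4477 = 1/(-15 + 9*sqrt(2)*(2*I*sqrt(2))) - 4477 = 1/(-15 + 36*I) - 4477 = (-15 - 36*I)/1521 - 4477 = -4477 + (-15 - 36*I)/1521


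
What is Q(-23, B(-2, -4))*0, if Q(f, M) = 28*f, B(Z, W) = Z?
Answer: 0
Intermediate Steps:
Q(-23, B(-2, -4))*0 = (28*(-23))*0 = -644*0 = 0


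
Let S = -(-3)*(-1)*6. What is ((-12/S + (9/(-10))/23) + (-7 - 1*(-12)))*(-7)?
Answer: -27181/690 ≈ -39.393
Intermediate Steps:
S = -18 (S = -3*1*6 = -3*6 = -18)
((-12/S + (9/(-10))/23) + (-7 - 1*(-12)))*(-7) = ((-12/(-18) + (9/(-10))/23) + (-7 - 1*(-12)))*(-7) = ((-12*(-1/18) + (9*(-1/10))*(1/23)) + (-7 + 12))*(-7) = ((2/3 - 9/10*1/23) + 5)*(-7) = ((2/3 - 9/230) + 5)*(-7) = (433/690 + 5)*(-7) = (3883/690)*(-7) = -27181/690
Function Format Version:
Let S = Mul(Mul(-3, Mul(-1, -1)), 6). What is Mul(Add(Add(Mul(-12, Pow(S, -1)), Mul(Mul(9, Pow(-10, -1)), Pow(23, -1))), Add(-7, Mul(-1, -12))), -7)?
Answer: Rational(-27181, 690) ≈ -39.393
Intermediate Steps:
S = -18 (S = Mul(Mul(-3, 1), 6) = Mul(-3, 6) = -18)
Mul(Add(Add(Mul(-12, Pow(S, -1)), Mul(Mul(9, Pow(-10, -1)), Pow(23, -1))), Add(-7, Mul(-1, -12))), -7) = Mul(Add(Add(Mul(-12, Pow(-18, -1)), Mul(Mul(9, Pow(-10, -1)), Pow(23, -1))), Add(-7, Mul(-1, -12))), -7) = Mul(Add(Add(Mul(-12, Rational(-1, 18)), Mul(Mul(9, Rational(-1, 10)), Rational(1, 23))), Add(-7, 12)), -7) = Mul(Add(Add(Rational(2, 3), Mul(Rational(-9, 10), Rational(1, 23))), 5), -7) = Mul(Add(Add(Rational(2, 3), Rational(-9, 230)), 5), -7) = Mul(Add(Rational(433, 690), 5), -7) = Mul(Rational(3883, 690), -7) = Rational(-27181, 690)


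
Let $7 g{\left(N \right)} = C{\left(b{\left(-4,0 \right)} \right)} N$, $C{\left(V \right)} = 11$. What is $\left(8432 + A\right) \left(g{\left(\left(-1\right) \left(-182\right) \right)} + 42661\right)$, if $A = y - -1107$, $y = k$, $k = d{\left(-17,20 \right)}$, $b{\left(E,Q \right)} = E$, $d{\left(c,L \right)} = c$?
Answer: $408941334$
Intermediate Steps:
$k = -17$
$y = -17$
$g{\left(N \right)} = \frac{11 N}{7}$
$A = 1090$ ($A = -17 - -1107 = -17 + 1107 = 1090$)
$\left(8432 + A\right) \left(g{\left(\left(-1\right) \left(-182\right) \right)} + 42661\right) = \left(8432 + 1090\right) \left(\frac{11 \left(\left(-1\right) \left(-182\right)\right)}{7} + 42661\right) = 9522 \left(\frac{11}{7} \cdot 182 + 42661\right) = 9522 \left(286 + 42661\right) = 9522 \cdot 42947 = 408941334$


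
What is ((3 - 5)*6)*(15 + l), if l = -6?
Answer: -108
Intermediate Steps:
((3 - 5)*6)*(15 + l) = ((3 - 5)*6)*(15 - 6) = -2*6*9 = -12*9 = -108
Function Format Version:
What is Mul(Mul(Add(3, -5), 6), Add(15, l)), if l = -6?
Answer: -108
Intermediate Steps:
Mul(Mul(Add(3, -5), 6), Add(15, l)) = Mul(Mul(Add(3, -5), 6), Add(15, -6)) = Mul(Mul(-2, 6), 9) = Mul(-12, 9) = -108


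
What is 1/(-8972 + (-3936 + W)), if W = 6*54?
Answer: -1/12584 ≈ -7.9466e-5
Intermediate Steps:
W = 324
1/(-8972 + (-3936 + W)) = 1/(-8972 + (-3936 + 324)) = 1/(-8972 - 3612) = 1/(-12584) = -1/12584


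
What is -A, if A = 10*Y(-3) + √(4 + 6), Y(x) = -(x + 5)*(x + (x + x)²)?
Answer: 660 - √10 ≈ 656.84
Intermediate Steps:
Y(x) = -(5 + x)*(x + 4*x²) (Y(x) = -(5 + x)*(x + (2*x)²) = -(5 + x)*(x + 4*x²))
A = -660 + √10 (A = 10*(-1*(-3)*(5 + 4*(-3)² + 21*(-3))) + √(4 + 6) = 10*(-1*(-3)*(5 + 4*9 - 63)) + √10 = 10*(-1*(-3)*(5 + 36 - 63)) + √10 = 10*(-1*(-3)*(-22)) + √10 = 10*(-66) + √10 = -660 + √10 ≈ -656.84)
-A = -(-660 + √10) = 660 - √10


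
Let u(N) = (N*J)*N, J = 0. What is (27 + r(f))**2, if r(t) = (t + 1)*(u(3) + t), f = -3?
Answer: 1089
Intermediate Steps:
u(N) = 0 (u(N) = (N*0)*N = 0*N = 0)
r(t) = t*(1 + t) (r(t) = (t + 1)*(0 + t) = (1 + t)*t = t*(1 + t))
(27 + r(f))**2 = (27 - 3*(1 - 3))**2 = (27 - 3*(-2))**2 = (27 + 6)**2 = 33**2 = 1089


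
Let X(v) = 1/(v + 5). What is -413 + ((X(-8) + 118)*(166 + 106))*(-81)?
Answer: -2592845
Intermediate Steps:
X(v) = 1/(5 + v)
-413 + ((X(-8) + 118)*(166 + 106))*(-81) = -413 + ((1/(5 - 8) + 118)*(166 + 106))*(-81) = -413 + ((1/(-3) + 118)*272)*(-81) = -413 + ((-1/3 + 118)*272)*(-81) = -413 + ((353/3)*272)*(-81) = -413 + (96016/3)*(-81) = -413 - 2592432 = -2592845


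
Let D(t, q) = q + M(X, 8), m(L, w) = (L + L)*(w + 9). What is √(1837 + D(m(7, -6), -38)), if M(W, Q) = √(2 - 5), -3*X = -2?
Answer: √(1799 + I*√3) ≈ 42.415 + 0.0204*I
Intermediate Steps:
X = ⅔ (X = -⅓*(-2) = ⅔ ≈ 0.66667)
m(L, w) = 2*L*(9 + w) (m(L, w) = (2*L)*(9 + w) = 2*L*(9 + w))
M(W, Q) = I*√3 (M(W, Q) = √(-3) = I*√3)
D(t, q) = q + I*√3
√(1837 + D(m(7, -6), -38)) = √(1837 + (-38 + I*√3)) = √(1799 + I*√3)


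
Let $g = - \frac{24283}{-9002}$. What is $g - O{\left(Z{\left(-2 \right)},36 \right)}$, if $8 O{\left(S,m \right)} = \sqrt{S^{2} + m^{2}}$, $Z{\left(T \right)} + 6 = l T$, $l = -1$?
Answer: $\frac{3469}{1286} - \frac{\sqrt{82}}{2} \approx -1.8302$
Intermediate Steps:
$Z{\left(T \right)} = -6 - T$
$O{\left(S,m \right)} = \frac{\sqrt{S^{2} + m^{2}}}{8}$
$g = \frac{3469}{1286}$ ($g = \left(-24283\right) \left(- \frac{1}{9002}\right) = \frac{3469}{1286} \approx 2.6975$)
$g - O{\left(Z{\left(-2 \right)},36 \right)} = \frac{3469}{1286} - \frac{\sqrt{\left(-6 - -2\right)^{2} + 36^{2}}}{8} = \frac{3469}{1286} - \frac{\sqrt{\left(-6 + 2\right)^{2} + 1296}}{8} = \frac{3469}{1286} - \frac{\sqrt{\left(-4\right)^{2} + 1296}}{8} = \frac{3469}{1286} - \frac{\sqrt{16 + 1296}}{8} = \frac{3469}{1286} - \frac{\sqrt{1312}}{8} = \frac{3469}{1286} - \frac{4 \sqrt{82}}{8} = \frac{3469}{1286} - \frac{\sqrt{82}}{2}$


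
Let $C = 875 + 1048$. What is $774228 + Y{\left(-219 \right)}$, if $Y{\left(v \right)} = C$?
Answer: $776151$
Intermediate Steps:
$C = 1923$
$Y{\left(v \right)} = 1923$
$774228 + Y{\left(-219 \right)} = 774228 + 1923 = 776151$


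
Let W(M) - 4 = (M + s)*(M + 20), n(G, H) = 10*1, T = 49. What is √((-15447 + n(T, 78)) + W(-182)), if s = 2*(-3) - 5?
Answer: √15833 ≈ 125.83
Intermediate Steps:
s = -11 (s = -6 - 5 = -11)
n(G, H) = 10
W(M) = 4 + (-11 + M)*(20 + M) (W(M) = 4 + (M - 11)*(M + 20) = 4 + (-11 + M)*(20 + M))
√((-15447 + n(T, 78)) + W(-182)) = √((-15447 + 10) + (-216 + (-182)² + 9*(-182))) = √(-15437 + (-216 + 33124 - 1638)) = √(-15437 + 31270) = √15833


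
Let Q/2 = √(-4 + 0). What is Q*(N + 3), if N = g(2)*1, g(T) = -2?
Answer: 4*I ≈ 4.0*I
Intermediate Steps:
Q = 4*I (Q = 2*√(-4 + 0) = 2*√(-4) = 2*(2*I) = 4*I ≈ 4.0*I)
N = -2 (N = -2*1 = -2)
Q*(N + 3) = (4*I)*(-2 + 3) = (4*I)*1 = 4*I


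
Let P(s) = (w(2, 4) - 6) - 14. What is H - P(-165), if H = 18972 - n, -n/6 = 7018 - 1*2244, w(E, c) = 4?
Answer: 47632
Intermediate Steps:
n = -28644 (n = -6*(7018 - 1*2244) = -6*(7018 - 2244) = -6*4774 = -28644)
P(s) = -16 (P(s) = (4 - 6) - 14 = -2 - 14 = -16)
H = 47616 (H = 18972 - 1*(-28644) = 18972 + 28644 = 47616)
H - P(-165) = 47616 - 1*(-16) = 47616 + 16 = 47632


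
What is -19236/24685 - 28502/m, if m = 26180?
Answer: -24143407/12925066 ≈ -1.8680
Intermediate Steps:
-19236/24685 - 28502/m = -19236/24685 - 28502/26180 = -19236*1/24685 - 28502*1/26180 = -19236/24685 - 14251/13090 = -24143407/12925066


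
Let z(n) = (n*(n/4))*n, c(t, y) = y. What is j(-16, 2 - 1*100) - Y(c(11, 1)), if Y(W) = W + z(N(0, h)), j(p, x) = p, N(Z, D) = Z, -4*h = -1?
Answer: -17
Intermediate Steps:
h = 1/4 (h = -1/4*(-1) = 1/4 ≈ 0.25000)
z(n) = n**3/4 (z(n) = (n*(n*(1/4)))*n = (n*(n/4))*n = (n**2/4)*n = n**3/4)
Y(W) = W (Y(W) = W + (1/4)*0**3 = W + (1/4)*0 = W + 0 = W)
j(-16, 2 - 1*100) - Y(c(11, 1)) = -16 - 1*1 = -16 - 1 = -17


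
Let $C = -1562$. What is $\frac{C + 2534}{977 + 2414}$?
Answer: $\frac{972}{3391} \approx 0.28664$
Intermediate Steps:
$\frac{C + 2534}{977 + 2414} = \frac{-1562 + 2534}{977 + 2414} = \frac{972}{3391}$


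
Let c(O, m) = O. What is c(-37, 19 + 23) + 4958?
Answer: 4921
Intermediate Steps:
c(-37, 19 + 23) + 4958 = -37 + 4958 = 4921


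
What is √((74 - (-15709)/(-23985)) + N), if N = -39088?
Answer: I*√2493817719835/7995 ≈ 197.52*I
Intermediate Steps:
√((74 - (-15709)/(-23985)) + N) = √((74 - (-15709)/(-23985)) - 39088) = √((74 - (-15709)*(-1)/23985) - 39088) = √((74 - 1*15709/23985) - 39088) = √((74 - 15709/23985) - 39088) = √(1759181/23985 - 39088) = √(-935766499/23985) = I*√2493817719835/7995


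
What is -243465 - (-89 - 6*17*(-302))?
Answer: -274180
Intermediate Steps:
-243465 - (-89 - 6*17*(-302)) = -243465 - (-89 - 102*(-302)) = -243465 - (-89 + 30804) = -243465 - 1*30715 = -243465 - 30715 = -274180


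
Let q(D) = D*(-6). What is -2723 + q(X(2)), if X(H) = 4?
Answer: -2747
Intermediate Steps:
q(D) = -6*D
-2723 + q(X(2)) = -2723 - 6*4 = -2723 - 24 = -2747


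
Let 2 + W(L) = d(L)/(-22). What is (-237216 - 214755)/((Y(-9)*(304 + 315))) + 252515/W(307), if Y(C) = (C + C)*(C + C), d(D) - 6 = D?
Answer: -41270967301/2651796 ≈ -15563.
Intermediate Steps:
d(D) = 6 + D
Y(C) = 4*C**2 (Y(C) = (2*C)*(2*C) = 4*C**2)
W(L) = -25/11 - L/22 (W(L) = -2 + (6 + L)/(-22) = -2 + (6 + L)*(-1/22) = -2 + (-3/11 - L/22) = -25/11 - L/22)
(-237216 - 214755)/((Y(-9)*(304 + 315))) + 252515/W(307) = (-237216 - 214755)/(((4*(-9)**2)*(304 + 315))) + 252515/(-25/11 - 1/22*307) = -451971/((4*81)*619) + 252515/(-25/11 - 307/22) = -451971/(324*619) + 252515/(-357/22) = -451971/200556 + 252515*(-22/357) = -451971*1/200556 - 5555330/357 = -50219/22284 - 5555330/357 = -41270967301/2651796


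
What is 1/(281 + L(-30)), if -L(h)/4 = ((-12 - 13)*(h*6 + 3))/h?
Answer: 1/871 ≈ 0.0011481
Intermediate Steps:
L(h) = -4*(-75 - 150*h)/h (L(h) = -4*(-12 - 13)*(h*6 + 3)/h = -4*(-25*(6*h + 3))/h = -4*(-25*(3 + 6*h))/h = -4*(-75 - 150*h)/h)
1/(281 + L(-30)) = 1/(281 + (600 + 300/(-30))) = 1/(281 + (600 + 300*(-1/30))) = 1/(281 + (600 - 10)) = 1/(281 + 590) = 1/871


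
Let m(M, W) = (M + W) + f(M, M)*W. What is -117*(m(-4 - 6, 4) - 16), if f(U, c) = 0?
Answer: 2574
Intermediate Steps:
m(M, W) = M + W (m(M, W) = (M + W) + 0*W = (M + W) + 0 = M + W)
-117*(m(-4 - 6, 4) - 16) = -117*(((-4 - 6) + 4) - 16) = -117*((-10 + 4) - 16) = -117*(-6 - 16) = -117*(-22) = 2574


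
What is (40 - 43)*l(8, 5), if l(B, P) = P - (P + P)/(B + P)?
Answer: -165/13 ≈ -12.692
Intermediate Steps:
l(B, P) = P - 2*P/(B + P)
(40 - 43)*l(8, 5) = (40 - 43)*(5*(-2 + 8 + 5)/(8 + 5)) = -15*11/13 = -3*55/13 = -165/13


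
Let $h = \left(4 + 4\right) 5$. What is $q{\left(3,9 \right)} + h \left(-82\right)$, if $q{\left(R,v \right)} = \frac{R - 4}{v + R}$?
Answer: $- \frac{39361}{12} \approx -3280.1$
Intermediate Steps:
$q{\left(R,v \right)} = \frac{-4 + R}{R + v}$
$h = 40$ ($h = 8 \cdot 5 = 40$)
$q{\left(3,9 \right)} + h \left(-82\right) = \frac{-4 + 3}{3 + 9} + 40 \left(-82\right) = \frac{1}{12} \left(-1\right) - 3280 = - \frac{1}{12} - 3280 = - \frac{39361}{12}$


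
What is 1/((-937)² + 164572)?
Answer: 1/1042541 ≈ 9.5919e-7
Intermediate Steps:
1/((-937)² + 164572) = 1/(877969 + 164572) = 1/1042541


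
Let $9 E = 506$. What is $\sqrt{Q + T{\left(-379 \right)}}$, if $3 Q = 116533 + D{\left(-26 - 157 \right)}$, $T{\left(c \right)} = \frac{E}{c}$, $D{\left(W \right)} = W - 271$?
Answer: $\frac{\sqrt{50020919143}}{1137} \approx 196.71$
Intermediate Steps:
$E = \frac{506}{9}$ ($E = \frac{1}{9} \cdot 506 = \frac{506}{9} \approx 56.222$)
$D{\left(W \right)} = -271 + W$
$T{\left(c \right)} = \frac{506}{9 c}$
$Q = 38693$ ($Q = \frac{116533 - 454}{3} = \frac{1}{3} \cdot 116079 = 38693$)
$\sqrt{Q + T{\left(-379 \right)}} = \sqrt{38693 + \frac{506}{9 \left(-379\right)}} = \sqrt{38693 + \frac{506}{9} \left(- \frac{1}{379}\right)} = \sqrt{38693 - \frac{506}{3411}} = \sqrt{\frac{131981317}{3411}} = \frac{\sqrt{50020919143}}{1137}$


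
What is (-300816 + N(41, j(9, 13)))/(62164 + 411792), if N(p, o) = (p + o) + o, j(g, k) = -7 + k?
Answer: -300763/473956 ≈ -0.63458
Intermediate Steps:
N(p, o) = p + 2*o (N(p, o) = (o + p) + o = p + 2*o)
(-300816 + N(41, j(9, 13)))/(62164 + 411792) = (-300816 + (41 + 2*(-7 + 13)))/(62164 + 411792) = (-300816 + (41 + 2*6))/473956 = (-300816 + (41 + 12))*(1/473956) = (-300816 + 53)*(1/473956) = -300763*1/473956 = -300763/473956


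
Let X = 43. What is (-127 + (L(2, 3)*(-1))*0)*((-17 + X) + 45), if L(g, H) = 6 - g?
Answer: -9017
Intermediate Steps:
(-127 + (L(2, 3)*(-1))*0)*((-17 + X) + 45) = (-127 + ((6 - 1*2)*(-1))*0)*((-17 + 43) + 45) = (-127 + ((6 - 2)*(-1))*0)*(26 + 45) = (-127 + (4*(-1))*0)*71 = (-127 - 4*0)*71 = (-127 + 0)*71 = -127*71 = -9017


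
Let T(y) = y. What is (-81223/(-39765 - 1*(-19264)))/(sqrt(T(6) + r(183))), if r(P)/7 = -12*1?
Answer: -81223*I*sqrt(78)/1599078 ≈ -0.4486*I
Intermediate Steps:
r(P) = -84 (r(P) = 7*(-12*1) = 7*(-12) = -84)
(-81223/(-39765 - 1*(-19264)))/(sqrt(T(6) + r(183))) = (-81223/(-39765 - 1*(-19264)))/(sqrt(6 - 84)) = (-81223/(-39765 + 19264))/(sqrt(-78)) = (-81223/(-20501))/((I*sqrt(78))) = (-81223*(-1/20501))*(-I*sqrt(78)/78) = 81223*(-I*sqrt(78)/78)/20501 = -81223*I*sqrt(78)/1599078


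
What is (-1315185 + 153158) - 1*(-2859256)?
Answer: 1697229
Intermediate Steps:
(-1315185 + 153158) - 1*(-2859256) = -1162027 + 2859256 = 1697229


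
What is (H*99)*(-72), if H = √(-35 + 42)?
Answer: -7128*√7 ≈ -18859.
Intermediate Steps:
H = √7 ≈ 2.6458
(H*99)*(-72) = (√7*99)*(-72) = (99*√7)*(-72) = -7128*√7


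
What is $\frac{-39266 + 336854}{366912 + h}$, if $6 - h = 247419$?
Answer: $\frac{99196}{39833} \approx 2.4903$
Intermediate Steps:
$h = -247413$ ($h = 6 - 247419 = -247413$)
$\frac{-39266 + 336854}{366912 + h} = \frac{-39266 + 336854}{366912 - 247413} = \frac{297588}{119499} = 297588 \cdot \frac{1}{119499} = \frac{99196}{39833}$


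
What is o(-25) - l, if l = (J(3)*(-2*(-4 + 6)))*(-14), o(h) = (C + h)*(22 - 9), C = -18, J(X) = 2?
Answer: -671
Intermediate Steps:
o(h) = -234 + 13*h (o(h) = (-18 + h)*(22 - 9) = (-18 + h)*13 = -234 + 13*h)
l = 112 (l = (2*(-2*(-4 + 6)))*(-14) = (2*(-2*2))*(-14) = (2*(-4))*(-14) = -8*(-14) = 112)
o(-25) - l = (-234 + 13*(-25)) - 1*112 = (-234 - 325) - 112 = -559 - 112 = -671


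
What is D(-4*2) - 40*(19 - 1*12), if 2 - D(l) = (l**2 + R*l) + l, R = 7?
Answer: -278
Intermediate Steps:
D(l) = 2 - l**2 - 8*l (D(l) = 2 - ((l**2 + 7*l) + l) = 2 - (l**2 + 8*l) = 2 + (-l**2 - 8*l) = 2 - l**2 - 8*l)
D(-4*2) - 40*(19 - 1*12) = (2 - (-4*2)**2 - (-32)*2) - 40*(19 - 1*12) = (2 - 1*(-8)**2 - 8*(-8)) - 40*(19 - 12) = (2 - 1*64 + 64) - 40*7 = (2 - 64 + 64) - 280 = 2 - 280 = -278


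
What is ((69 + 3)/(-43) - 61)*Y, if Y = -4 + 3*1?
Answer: 2695/43 ≈ 62.674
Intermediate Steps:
Y = -1 (Y = -4 + 3 = -1)
((69 + 3)/(-43) - 61)*Y = ((69 + 3)/(-43) - 61)*(-1) = (72*(-1/43) - 61)*(-1) = (-72/43 - 61)*(-1) = -2695/43*(-1) = 2695/43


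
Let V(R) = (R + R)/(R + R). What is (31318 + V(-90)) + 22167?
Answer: 53486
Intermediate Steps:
V(R) = 1 (V(R) = (2*R)/((2*R)) = (2*R)*(1/(2*R)) = 1)
(31318 + V(-90)) + 22167 = (31318 + 1) + 22167 = 31319 + 22167 = 53486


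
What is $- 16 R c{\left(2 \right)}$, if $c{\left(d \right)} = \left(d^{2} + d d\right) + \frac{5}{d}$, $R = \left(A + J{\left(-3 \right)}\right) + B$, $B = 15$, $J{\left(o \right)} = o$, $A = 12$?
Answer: $-4032$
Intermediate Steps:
$R = 24$ ($R = \left(12 - 3\right) + 15 = 9 + 15 = 24$)
$c{\left(d \right)} = 2 d^{2} + \frac{5}{d}$ ($c{\left(d \right)} = \left(d^{2} + d^{2}\right) + \frac{5}{d} = 2 d^{2} + \frac{5}{d}$)
$- 16 R c{\left(2 \right)} = \left(-16\right) 24 \frac{5 + 2 \cdot 2^{3}}{2} = - 384 \frac{5 + 2 \cdot 8}{2} = - 384 \frac{5 + 16}{2} = - 384 \cdot \frac{1}{2} \cdot 21 = \left(-384\right) \frac{21}{2} = -4032$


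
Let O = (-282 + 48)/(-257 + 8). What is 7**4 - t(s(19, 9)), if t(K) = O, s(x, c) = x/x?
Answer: 199205/83 ≈ 2400.1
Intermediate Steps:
s(x, c) = 1
O = 78/83 (O = -234/(-249) = -234*(-1/249) = 78/83 ≈ 0.93976)
t(K) = 78/83
7**4 - t(s(19, 9)) = 7**4 - 1*78/83 = 2401 - 78/83 = 199205/83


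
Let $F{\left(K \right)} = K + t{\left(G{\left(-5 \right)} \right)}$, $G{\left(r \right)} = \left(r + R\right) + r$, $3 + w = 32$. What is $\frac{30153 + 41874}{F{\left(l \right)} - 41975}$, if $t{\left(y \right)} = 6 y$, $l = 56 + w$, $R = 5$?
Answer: $- \frac{72027}{41920} \approx -1.7182$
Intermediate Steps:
$w = 29$ ($w = -3 + 32 = 29$)
$l = 85$ ($l = 56 + 29 = 85$)
$G{\left(r \right)} = 5 + 2 r$ ($G{\left(r \right)} = \left(r + 5\right) + r = \left(5 + r\right) + r = 5 + 2 r$)
$F{\left(K \right)} = -30 + K$ ($F{\left(K \right)} = K + 6 \left(5 + 2 \left(-5\right)\right) = K + 6 \left(5 - 10\right) = K + 6 \left(-5\right) = K - 30 = -30 + K$)
$\frac{30153 + 41874}{F{\left(l \right)} - 41975} = \frac{30153 + 41874}{\left(-30 + 85\right) - 41975} = \frac{72027}{55 - 41975} = \frac{72027}{-41920} = 72027 \left(- \frac{1}{41920}\right) = - \frac{72027}{41920}$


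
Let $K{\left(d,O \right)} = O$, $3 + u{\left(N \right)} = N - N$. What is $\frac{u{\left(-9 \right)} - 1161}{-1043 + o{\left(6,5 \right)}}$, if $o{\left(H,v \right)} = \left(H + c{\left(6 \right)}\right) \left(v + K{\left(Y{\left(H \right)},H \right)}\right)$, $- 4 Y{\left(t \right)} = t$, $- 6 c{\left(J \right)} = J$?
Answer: $\frac{291}{247} \approx 1.1781$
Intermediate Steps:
$c{\left(J \right)} = - \frac{J}{6}$
$Y{\left(t \right)} = - \frac{t}{4}$
$u{\left(N \right)} = -3$ ($u{\left(N \right)} = -3 + \left(N - N\right) = -3 + 0 = -3$)
$o{\left(H,v \right)} = \left(-1 + H\right) \left(H + v\right)$ ($o{\left(H,v \right)} = \left(H - 1\right) \left(v + H\right) = \left(H - 1\right) \left(H + v\right) = \left(-1 + H\right) \left(H + v\right)$)
$\frac{u{\left(-9 \right)} - 1161}{-1043 + o{\left(6,5 \right)}} = \frac{-3 - 1161}{-1043 + \left(6^{2} - 6 - 5 + 6 \cdot 5\right)} = - \frac{1164}{-1043 + \left(36 - 6 - 5 + 30\right)} = - \frac{1164}{-1043 + 55} = - \frac{1164}{-988} = \left(-1164\right) \left(- \frac{1}{988}\right) = \frac{291}{247}$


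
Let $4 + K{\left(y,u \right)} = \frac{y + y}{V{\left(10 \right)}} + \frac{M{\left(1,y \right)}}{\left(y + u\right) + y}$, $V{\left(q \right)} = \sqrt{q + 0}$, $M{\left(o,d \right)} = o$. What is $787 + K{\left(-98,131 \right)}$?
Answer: $\frac{50894}{65} - \frac{98 \sqrt{10}}{5} \approx 721.0$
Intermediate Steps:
$V{\left(q \right)} = \sqrt{q}$
$K{\left(y,u \right)} = -4 + \frac{1}{u + 2 y} + \frac{y \sqrt{10}}{5}$ ($K{\left(y,u \right)} = -4 + \left(\frac{y + y}{\sqrt{10}} + 1 \frac{1}{\left(y + u\right) + y}\right) = -4 + \left(2 y \frac{\sqrt{10}}{10} + 1 \frac{1}{\left(u + y\right) + y}\right) = -4 + \left(\frac{y \sqrt{10}}{5} + 1 \frac{1}{u + 2 y}\right) = -4 + \left(\frac{y \sqrt{10}}{5} + \frac{1}{u + 2 y}\right) = -4 + \left(\frac{1}{u + 2 y} + \frac{y \sqrt{10}}{5}\right) = -4 + \frac{1}{u + 2 y} + \frac{y \sqrt{10}}{5}$)
$787 + K{\left(-98,131 \right)} = 787 + \frac{5 - -3920 - 2620 + 2 \sqrt{10} \left(-98\right)^{2} + 131 \left(-98\right) \sqrt{10}}{5 \left(131 + 2 \left(-98\right)\right)} = 787 + \frac{5 + 3920 - 2620 + 2 \sqrt{10} \cdot 9604 - 12838 \sqrt{10}}{5 \left(131 - 196\right)} = 787 + \frac{5 + 3920 - 2620 + 19208 \sqrt{10} - 12838 \sqrt{10}}{5 \left(-65\right)} = 787 + \frac{1}{5} \left(- \frac{1}{65}\right) \left(1305 + 6370 \sqrt{10}\right) = 787 - \left(\frac{261}{65} + \frac{98 \sqrt{10}}{5}\right) = \frac{50894}{65} - \frac{98 \sqrt{10}}{5}$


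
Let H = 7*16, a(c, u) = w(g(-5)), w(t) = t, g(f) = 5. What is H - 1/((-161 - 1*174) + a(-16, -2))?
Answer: 36961/330 ≈ 112.00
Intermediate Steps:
a(c, u) = 5
H = 112
H - 1/((-161 - 1*174) + a(-16, -2)) = 112 - 1/((-161 - 1*174) + 5) = 112 - 1/((-161 - 174) + 5) = 112 - 1/(-335 + 5) = 112 - 1/(-330) = 112 - 1*(-1/330) = 112 + 1/330 = 36961/330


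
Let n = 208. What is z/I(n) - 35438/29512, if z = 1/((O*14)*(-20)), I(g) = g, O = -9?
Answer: -331699153/276232320 ≈ -1.2008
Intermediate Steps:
z = 1/2520 (z = 1/(-9*14*(-20)) = 1/(-126*(-20)) = 1/2520 ≈ 0.00039683)
z/I(n) - 35438/29512 = (1/2520)/208 - 35438/29512 = (1/2520)*(1/208) - 35438*1/29512 = 1/524160 - 17719/14756 = -331699153/276232320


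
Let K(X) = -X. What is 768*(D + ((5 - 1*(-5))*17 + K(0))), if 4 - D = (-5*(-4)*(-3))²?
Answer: -2631168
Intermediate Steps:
D = -3596 (D = 4 - (-5*(-4)*(-3))² = 4 - (20*(-3))² = 4 - 1*(-60)² = 4 - 1*3600 = 4 - 3600 = -3596)
768*(D + ((5 - 1*(-5))*17 + K(0))) = 768*(-3596 + ((5 - 1*(-5))*17 - 1*0)) = 768*(-3596 + ((5 + 5)*17 + 0)) = 768*(-3596 + (10*17 + 0)) = 768*(-3596 + (170 + 0)) = 768*(-3596 + 170) = 768*(-3426) = -2631168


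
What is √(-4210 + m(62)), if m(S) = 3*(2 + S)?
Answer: 7*I*√82 ≈ 63.388*I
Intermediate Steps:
m(S) = 6 + 3*S
√(-4210 + m(62)) = √(-4210 + (6 + 3*62)) = √(-4210 + (6 + 186)) = √(-4210 + 192) = √(-4018) = 7*I*√82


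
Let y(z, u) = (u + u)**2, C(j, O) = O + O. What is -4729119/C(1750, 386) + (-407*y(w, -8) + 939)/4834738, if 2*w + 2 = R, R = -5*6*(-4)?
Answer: -11432065523569/1866208868 ≈ -6125.8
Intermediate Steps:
C(j, O) = 2*O
R = 120 (R = -30*(-4) = 120)
w = 59 (w = -1 + (1/2)*120 = -1 + 60 = 59)
y(z, u) = 4*u**2 (y(z, u) = (2*u)**2 = 4*u**2)
-4729119/C(1750, 386) + (-407*y(w, -8) + 939)/4834738 = -4729119/(2*386) + (-1628*(-8)**2 + 939)/4834738 = -4729119/772 + (-1628*64 + 939)*(1/4834738) = -4729119*1/772 + (-407*256 + 939)*(1/4834738) = -4729119/772 + (-104192 + 939)*(1/4834738) = -4729119/772 - 103253*1/4834738 = -4729119/772 - 103253/4834738 = -11432065523569/1866208868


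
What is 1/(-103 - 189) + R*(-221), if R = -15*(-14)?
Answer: -13551721/292 ≈ -46410.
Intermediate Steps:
R = 210
1/(-103 - 189) + R*(-221) = 1/(-103 - 189) + 210*(-221) = 1/(-292) - 46410 = -1/292 - 46410 = -13551721/292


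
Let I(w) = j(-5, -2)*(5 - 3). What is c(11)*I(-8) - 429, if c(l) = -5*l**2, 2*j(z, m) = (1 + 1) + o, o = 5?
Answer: -4664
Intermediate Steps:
j(z, m) = 7/2 (j(z, m) = ((1 + 1) + 5)/2 = (2 + 5)/2 = (1/2)*7 = 7/2)
I(w) = 7 (I(w) = 7*(5 - 3)/2 = (7/2)*2 = 7)
c(11)*I(-8) - 429 = -5*11**2*7 - 429 = -5*121*7 - 429 = -605*7 - 429 = -4235 - 429 = -4664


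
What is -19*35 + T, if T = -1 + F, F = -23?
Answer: -689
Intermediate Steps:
T = -24 (T = -1 - 23 = -24)
-19*35 + T = -19*35 - 24 = -665 - 24 = -689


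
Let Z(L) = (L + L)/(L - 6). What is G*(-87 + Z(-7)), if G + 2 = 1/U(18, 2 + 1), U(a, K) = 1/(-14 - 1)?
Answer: 18989/13 ≈ 1460.7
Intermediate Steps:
U(a, K) = -1/15 (U(a, K) = 1/(-15) = -1/15)
Z(L) = 2*L/(-6 + L) (Z(L) = (2*L)/(-6 + L) = 2*L/(-6 + L))
G = -17 (G = -2 + 1/(-1/15) = -2 - 15 = -17)
G*(-87 + Z(-7)) = -17*(-87 + 2*(-7)/(-6 - 7)) = -17*(-87 + 2*(-7)/(-13)) = -17*(-87 + 2*(-7)*(-1/13)) = -17*(-87 + 14/13) = -17*(-1117/13) = 18989/13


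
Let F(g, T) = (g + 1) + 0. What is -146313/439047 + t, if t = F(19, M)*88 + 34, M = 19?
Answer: 29166815/16261 ≈ 1793.7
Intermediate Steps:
F(g, T) = 1 + g (F(g, T) = (1 + g) + 0 = 1 + g)
t = 1794 (t = (1 + 19)*88 + 34 = 20*88 + 34 = 1760 + 34 = 1794)
-146313/439047 + t = -146313/439047 + 1794 = -146313*1/439047 + 1794 = -5419/16261 + 1794 = 29166815/16261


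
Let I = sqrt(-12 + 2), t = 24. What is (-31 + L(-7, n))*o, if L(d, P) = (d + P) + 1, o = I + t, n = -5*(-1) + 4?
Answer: -672 - 28*I*sqrt(10) ≈ -672.0 - 88.544*I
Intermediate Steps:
I = I*sqrt(10) (I = sqrt(-10) = I*sqrt(10) ≈ 3.1623*I)
n = 9 (n = 5 + 4 = 9)
o = 24 + I*sqrt(10) (o = I*sqrt(10) + 24 = 24 + I*sqrt(10) ≈ 24.0 + 3.1623*I)
L(d, P) = 1 + P + d (L(d, P) = (P + d) + 1 = 1 + P + d)
(-31 + L(-7, n))*o = (-31 + (1 + 9 - 7))*(24 + I*sqrt(10)) = (-31 + 3)*(24 + I*sqrt(10)) = -28*(24 + I*sqrt(10)) = -672 - 28*I*sqrt(10)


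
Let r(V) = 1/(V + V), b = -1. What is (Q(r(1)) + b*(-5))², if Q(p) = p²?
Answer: 441/16 ≈ 27.563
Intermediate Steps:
r(V) = 1/(2*V)
(Q(r(1)) + b*(-5))² = (((½)/1)² - 1*(-5))² = (((½)*1)² + 5)² = ((½)² + 5)² = (¼ + 5)² = (21/4)² = 441/16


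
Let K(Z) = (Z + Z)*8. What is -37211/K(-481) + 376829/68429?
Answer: 5446387503/526629584 ≈ 10.342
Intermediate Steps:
K(Z) = 16*Z (K(Z) = (2*Z)*8 = 16*Z)
-37211/K(-481) + 376829/68429 = -37211/(16*(-481)) + 376829/68429 = -37211/(-7696) + 376829*(1/68429) = -37211*(-1/7696) + 376829/68429 = 37211/7696 + 376829/68429 = 5446387503/526629584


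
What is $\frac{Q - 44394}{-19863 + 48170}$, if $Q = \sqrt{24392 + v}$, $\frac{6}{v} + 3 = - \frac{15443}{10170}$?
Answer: $- \frac{44394}{28307} + \frac{2 \sqrt{12876312705467}}{1300791571} \approx -1.5628$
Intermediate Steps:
$v = - \frac{61020}{45953}$ ($v = \frac{6}{-3 - \frac{15443}{10170}} = \frac{6}{- \frac{45953}{10170}} = 6 \left(- \frac{10170}{45953}\right) = - \frac{61020}{45953} \approx -1.3279$)
$Q = \frac{2 \sqrt{12876312705467}}{45953}$ ($Q = \sqrt{24392 - \frac{61020}{45953}} = \sqrt{\frac{1120824556}{45953}} = \frac{2 \sqrt{12876312705467}}{45953} \approx 156.18$)
$\frac{Q - 44394}{-19863 + 48170} = \frac{\frac{2 \sqrt{12876312705467}}{45953} - 44394}{-19863 + 48170} = \frac{-44394 + \frac{2 \sqrt{12876312705467}}{45953}}{28307} = \left(-44394 + \frac{2 \sqrt{12876312705467}}{45953}\right) \frac{1}{28307} = - \frac{44394}{28307} + \frac{2 \sqrt{12876312705467}}{1300791571}$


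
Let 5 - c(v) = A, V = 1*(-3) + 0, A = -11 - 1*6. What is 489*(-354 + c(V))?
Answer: -162348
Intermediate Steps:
A = -17 (A = -11 - 6 = -17)
V = -3 (V = -3 + 0 = -3)
c(v) = 22 (c(v) = 5 - 1*(-17) = 5 + 17 = 22)
489*(-354 + c(V)) = 489*(-354 + 22) = 489*(-332) = -162348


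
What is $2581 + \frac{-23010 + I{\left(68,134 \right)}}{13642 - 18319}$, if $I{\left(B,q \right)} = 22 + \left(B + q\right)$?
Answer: $\frac{12094123}{4677} \approx 2585.9$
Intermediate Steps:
$I{\left(B,q \right)} = 22 + B + q$
$2581 + \frac{-23010 + I{\left(68,134 \right)}}{13642 - 18319} = 2581 + \frac{-23010 + \left(22 + 68 + 134\right)}{13642 - 18319} = 2581 + \frac{-23010 + 224}{-4677} = 2581 - - \frac{22786}{4677} = 2581 + \frac{22786}{4677} = \frac{12094123}{4677}$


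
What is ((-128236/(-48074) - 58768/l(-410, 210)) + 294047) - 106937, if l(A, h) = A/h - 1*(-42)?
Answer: 3752839730372/20215117 ≈ 1.8565e+5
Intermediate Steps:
l(A, h) = 42 + A/h (l(A, h) = A/h + 42 = 42 + A/h)
((-128236/(-48074) - 58768/l(-410, 210)) + 294047) - 106937 = ((-128236/(-48074) - 58768/(42 - 410/210)) + 294047) - 106937 = ((-128236*(-1/48074) - 58768/(42 - 410*1/210)) + 294047) - 106937 = ((64118/24037 - 58768/(42 - 41/21)) + 294047) - 106937 = ((64118/24037 - 58768/841/21) + 294047) - 106937 = ((64118/24037 - 58768*21/841) + 294047) - 106937 = ((64118/24037 - 1234128/841) + 294047) - 106937 = (-29610811498/20215117 + 294047) - 106937 = 5914583697001/20215117 - 106937 = 3752839730372/20215117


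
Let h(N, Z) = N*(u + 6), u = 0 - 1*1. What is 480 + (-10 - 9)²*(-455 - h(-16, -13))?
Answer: -134895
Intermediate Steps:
u = -1 (u = 0 - 1 = -1)
h(N, Z) = 5*N (h(N, Z) = N*(-1 + 6) = N*5 = 5*N)
480 + (-10 - 9)²*(-455 - h(-16, -13)) = 480 + (-10 - 9)²*(-455 - 5*(-16)) = 480 + (-19)²*(-455 - 1*(-80)) = 480 + 361*(-455 + 80) = 480 + 361*(-375) = 480 - 135375 = -134895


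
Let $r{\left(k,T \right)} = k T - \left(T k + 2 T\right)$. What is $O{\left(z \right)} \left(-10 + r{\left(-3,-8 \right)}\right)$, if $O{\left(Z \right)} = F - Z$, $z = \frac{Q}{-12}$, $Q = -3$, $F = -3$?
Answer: $- \frac{39}{2} \approx -19.5$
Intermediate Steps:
$z = \frac{1}{4}$ ($z = - \frac{3}{-12} = \left(-3\right) \left(- \frac{1}{12}\right) = \frac{1}{4} \approx 0.25$)
$r{\left(k,T \right)} = - 2 T$ ($r{\left(k,T \right)} = T k - \left(2 T + T k\right) = - 2 T$)
$O{\left(Z \right)} = -3 - Z$
$O{\left(z \right)} \left(-10 + r{\left(-3,-8 \right)}\right) = \left(-3 - \frac{1}{4}\right) \left(-10 - -16\right) = \left(-3 - \frac{1}{4}\right) \left(-10 + 16\right) = \left(- \frac{13}{4}\right) 6 = - \frac{39}{2}$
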